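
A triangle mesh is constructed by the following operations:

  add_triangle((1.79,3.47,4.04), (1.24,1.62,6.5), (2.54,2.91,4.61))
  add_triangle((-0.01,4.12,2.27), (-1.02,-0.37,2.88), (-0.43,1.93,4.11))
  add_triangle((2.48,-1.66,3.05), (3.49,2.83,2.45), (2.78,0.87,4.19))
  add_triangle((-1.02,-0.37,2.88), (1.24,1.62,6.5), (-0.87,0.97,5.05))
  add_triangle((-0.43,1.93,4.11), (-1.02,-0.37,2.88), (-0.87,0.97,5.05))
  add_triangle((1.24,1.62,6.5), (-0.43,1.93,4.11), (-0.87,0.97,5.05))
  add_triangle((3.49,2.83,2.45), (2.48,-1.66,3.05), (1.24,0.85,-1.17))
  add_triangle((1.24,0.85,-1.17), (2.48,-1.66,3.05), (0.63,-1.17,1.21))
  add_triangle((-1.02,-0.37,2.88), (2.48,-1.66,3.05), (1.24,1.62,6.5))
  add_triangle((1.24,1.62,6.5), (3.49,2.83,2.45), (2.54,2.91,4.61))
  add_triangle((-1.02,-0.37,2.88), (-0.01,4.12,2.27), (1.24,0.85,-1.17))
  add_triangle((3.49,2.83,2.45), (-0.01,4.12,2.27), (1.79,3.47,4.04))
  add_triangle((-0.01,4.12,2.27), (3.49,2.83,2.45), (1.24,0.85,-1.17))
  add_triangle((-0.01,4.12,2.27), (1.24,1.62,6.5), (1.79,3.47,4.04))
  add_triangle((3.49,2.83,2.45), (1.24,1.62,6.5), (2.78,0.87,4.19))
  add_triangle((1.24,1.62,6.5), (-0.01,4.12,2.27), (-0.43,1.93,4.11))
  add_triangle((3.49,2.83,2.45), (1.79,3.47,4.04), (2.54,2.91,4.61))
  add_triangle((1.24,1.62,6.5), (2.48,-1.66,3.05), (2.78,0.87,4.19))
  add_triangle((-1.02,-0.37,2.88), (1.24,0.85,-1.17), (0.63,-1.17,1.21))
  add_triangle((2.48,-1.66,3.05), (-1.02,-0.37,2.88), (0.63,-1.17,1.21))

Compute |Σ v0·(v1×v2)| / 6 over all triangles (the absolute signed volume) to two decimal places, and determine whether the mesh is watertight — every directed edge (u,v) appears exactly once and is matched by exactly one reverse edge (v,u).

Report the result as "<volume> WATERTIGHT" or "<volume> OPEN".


53.73 WATERTIGHT

Per-triangle v0·(v1×v2)/6:
  t1: +2.4864
  t2: +1.2351
  t3: +3.7257
  t4: +1.6698
  t5: +0.2868
  t6: +2.1784
  t7: +4.4755
  t8: +0.5314
  t9: +6.3516
  t10: +1.7740
  t11: -1.4817
  t12: +4.0100
  t13: +4.6936
  t14: +5.1069
  t15: +5.3329
  t16: +4.2400
  t17: +1.9423
  t18: +4.8346
  t19: -0.7576
  t20: +1.0894
Σ = +53.7252 → |volume| = 53.73

Directed edges: 60 total, each appears once with its reverse present → watertight.


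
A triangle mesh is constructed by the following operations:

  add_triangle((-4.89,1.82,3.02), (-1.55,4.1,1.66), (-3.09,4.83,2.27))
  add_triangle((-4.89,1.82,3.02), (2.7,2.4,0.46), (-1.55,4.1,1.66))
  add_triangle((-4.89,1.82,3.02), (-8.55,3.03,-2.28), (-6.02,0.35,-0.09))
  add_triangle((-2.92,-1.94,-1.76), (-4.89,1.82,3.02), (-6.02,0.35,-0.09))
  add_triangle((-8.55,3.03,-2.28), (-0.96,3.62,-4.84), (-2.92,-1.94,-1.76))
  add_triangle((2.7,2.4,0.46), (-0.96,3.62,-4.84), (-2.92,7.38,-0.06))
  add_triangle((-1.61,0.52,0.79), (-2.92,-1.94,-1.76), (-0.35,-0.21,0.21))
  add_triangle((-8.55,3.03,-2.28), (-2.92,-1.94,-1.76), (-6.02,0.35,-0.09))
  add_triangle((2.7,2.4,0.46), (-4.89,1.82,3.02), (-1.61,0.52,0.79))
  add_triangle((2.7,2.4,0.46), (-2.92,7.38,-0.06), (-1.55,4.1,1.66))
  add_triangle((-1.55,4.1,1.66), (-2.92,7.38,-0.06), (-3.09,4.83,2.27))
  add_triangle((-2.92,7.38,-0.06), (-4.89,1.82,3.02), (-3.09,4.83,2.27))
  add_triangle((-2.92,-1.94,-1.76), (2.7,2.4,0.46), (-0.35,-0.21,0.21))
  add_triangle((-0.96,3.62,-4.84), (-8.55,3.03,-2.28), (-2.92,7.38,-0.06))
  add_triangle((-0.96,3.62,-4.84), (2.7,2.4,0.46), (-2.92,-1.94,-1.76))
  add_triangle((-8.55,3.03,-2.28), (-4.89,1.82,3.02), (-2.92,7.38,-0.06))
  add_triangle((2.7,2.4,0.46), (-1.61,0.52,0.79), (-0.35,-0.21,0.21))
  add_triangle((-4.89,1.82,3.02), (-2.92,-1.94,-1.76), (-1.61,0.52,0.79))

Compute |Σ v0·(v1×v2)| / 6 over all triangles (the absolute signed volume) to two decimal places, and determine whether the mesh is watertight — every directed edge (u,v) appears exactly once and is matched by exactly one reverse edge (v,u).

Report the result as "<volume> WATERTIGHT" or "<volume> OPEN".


177.41 WATERTIGHT

Per-triangle v0·(v1×v2)/6:
  t1: +1.0692
  t2: +4.1586
  t3: +11.1768
  t4: +3.9029
  t5: +24.0185
  t6: +21.8732
  t7: +0.3064
  t8: +8.9176
  t9: -0.4296
  t10: +7.5588
  t11: +2.6606
  t12: +7.4434
  t13: -0.1370
  t14: +44.8069
  t15: +1.1619
  t16: +39.0080
  t17: +0.1883
  t18: -0.2739
Σ = +177.4105 → |volume| = 177.41

Directed edges: 54 total, each appears once with its reverse present → watertight.


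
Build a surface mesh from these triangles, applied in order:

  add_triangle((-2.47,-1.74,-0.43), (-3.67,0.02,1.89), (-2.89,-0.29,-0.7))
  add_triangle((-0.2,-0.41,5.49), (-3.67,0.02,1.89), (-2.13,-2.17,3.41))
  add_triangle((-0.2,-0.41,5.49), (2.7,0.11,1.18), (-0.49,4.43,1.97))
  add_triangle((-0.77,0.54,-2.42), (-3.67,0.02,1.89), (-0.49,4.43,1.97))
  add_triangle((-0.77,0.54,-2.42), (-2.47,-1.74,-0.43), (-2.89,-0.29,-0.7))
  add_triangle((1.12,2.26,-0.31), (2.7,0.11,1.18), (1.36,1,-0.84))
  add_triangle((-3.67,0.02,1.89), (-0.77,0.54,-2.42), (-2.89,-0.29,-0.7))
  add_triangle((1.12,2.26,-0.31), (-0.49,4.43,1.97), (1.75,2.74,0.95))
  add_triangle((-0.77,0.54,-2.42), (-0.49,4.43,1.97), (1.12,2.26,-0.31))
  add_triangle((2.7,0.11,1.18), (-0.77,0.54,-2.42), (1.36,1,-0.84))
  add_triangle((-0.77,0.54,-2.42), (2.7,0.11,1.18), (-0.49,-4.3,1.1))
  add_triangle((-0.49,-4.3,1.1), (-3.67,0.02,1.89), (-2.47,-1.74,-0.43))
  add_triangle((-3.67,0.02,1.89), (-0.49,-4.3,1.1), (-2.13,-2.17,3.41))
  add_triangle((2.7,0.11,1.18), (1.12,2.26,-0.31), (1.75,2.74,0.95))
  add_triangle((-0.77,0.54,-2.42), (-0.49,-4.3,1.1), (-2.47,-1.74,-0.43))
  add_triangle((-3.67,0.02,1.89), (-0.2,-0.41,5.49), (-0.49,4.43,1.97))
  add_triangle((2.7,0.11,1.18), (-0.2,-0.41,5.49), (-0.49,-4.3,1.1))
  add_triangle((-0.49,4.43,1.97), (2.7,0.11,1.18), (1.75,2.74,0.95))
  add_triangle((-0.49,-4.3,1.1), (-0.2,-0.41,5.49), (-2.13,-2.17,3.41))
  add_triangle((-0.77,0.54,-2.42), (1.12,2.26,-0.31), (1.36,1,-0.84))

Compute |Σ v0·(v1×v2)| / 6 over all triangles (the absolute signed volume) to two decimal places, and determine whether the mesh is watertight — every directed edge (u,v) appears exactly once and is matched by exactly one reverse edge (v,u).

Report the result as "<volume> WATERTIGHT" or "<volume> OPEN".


92.02 WATERTIGHT

Per-triangle v0·(v1×v2)/6:
  t1: +2.0287
  t2: +6.6069
  t3: +11.5636
  t4: +8.1903
  t5: +1.5552
  t6: +1.0895
  t7: +1.2439
  t8: +1.7218
  t9: +3.3803
  t10: +0.5168
  t11: +3.6749
  t12: +5.3885
  t13: +4.9564
  t14: +1.1446
  t15: +3.1935
  t16: +15.0202
  t17: +10.5045
  t18: +2.2521
  t19: +6.9524
  t20: +1.0385
Σ = +92.0229 → |volume| = 92.02

Directed edges: 60 total, each appears once with its reverse present → watertight.


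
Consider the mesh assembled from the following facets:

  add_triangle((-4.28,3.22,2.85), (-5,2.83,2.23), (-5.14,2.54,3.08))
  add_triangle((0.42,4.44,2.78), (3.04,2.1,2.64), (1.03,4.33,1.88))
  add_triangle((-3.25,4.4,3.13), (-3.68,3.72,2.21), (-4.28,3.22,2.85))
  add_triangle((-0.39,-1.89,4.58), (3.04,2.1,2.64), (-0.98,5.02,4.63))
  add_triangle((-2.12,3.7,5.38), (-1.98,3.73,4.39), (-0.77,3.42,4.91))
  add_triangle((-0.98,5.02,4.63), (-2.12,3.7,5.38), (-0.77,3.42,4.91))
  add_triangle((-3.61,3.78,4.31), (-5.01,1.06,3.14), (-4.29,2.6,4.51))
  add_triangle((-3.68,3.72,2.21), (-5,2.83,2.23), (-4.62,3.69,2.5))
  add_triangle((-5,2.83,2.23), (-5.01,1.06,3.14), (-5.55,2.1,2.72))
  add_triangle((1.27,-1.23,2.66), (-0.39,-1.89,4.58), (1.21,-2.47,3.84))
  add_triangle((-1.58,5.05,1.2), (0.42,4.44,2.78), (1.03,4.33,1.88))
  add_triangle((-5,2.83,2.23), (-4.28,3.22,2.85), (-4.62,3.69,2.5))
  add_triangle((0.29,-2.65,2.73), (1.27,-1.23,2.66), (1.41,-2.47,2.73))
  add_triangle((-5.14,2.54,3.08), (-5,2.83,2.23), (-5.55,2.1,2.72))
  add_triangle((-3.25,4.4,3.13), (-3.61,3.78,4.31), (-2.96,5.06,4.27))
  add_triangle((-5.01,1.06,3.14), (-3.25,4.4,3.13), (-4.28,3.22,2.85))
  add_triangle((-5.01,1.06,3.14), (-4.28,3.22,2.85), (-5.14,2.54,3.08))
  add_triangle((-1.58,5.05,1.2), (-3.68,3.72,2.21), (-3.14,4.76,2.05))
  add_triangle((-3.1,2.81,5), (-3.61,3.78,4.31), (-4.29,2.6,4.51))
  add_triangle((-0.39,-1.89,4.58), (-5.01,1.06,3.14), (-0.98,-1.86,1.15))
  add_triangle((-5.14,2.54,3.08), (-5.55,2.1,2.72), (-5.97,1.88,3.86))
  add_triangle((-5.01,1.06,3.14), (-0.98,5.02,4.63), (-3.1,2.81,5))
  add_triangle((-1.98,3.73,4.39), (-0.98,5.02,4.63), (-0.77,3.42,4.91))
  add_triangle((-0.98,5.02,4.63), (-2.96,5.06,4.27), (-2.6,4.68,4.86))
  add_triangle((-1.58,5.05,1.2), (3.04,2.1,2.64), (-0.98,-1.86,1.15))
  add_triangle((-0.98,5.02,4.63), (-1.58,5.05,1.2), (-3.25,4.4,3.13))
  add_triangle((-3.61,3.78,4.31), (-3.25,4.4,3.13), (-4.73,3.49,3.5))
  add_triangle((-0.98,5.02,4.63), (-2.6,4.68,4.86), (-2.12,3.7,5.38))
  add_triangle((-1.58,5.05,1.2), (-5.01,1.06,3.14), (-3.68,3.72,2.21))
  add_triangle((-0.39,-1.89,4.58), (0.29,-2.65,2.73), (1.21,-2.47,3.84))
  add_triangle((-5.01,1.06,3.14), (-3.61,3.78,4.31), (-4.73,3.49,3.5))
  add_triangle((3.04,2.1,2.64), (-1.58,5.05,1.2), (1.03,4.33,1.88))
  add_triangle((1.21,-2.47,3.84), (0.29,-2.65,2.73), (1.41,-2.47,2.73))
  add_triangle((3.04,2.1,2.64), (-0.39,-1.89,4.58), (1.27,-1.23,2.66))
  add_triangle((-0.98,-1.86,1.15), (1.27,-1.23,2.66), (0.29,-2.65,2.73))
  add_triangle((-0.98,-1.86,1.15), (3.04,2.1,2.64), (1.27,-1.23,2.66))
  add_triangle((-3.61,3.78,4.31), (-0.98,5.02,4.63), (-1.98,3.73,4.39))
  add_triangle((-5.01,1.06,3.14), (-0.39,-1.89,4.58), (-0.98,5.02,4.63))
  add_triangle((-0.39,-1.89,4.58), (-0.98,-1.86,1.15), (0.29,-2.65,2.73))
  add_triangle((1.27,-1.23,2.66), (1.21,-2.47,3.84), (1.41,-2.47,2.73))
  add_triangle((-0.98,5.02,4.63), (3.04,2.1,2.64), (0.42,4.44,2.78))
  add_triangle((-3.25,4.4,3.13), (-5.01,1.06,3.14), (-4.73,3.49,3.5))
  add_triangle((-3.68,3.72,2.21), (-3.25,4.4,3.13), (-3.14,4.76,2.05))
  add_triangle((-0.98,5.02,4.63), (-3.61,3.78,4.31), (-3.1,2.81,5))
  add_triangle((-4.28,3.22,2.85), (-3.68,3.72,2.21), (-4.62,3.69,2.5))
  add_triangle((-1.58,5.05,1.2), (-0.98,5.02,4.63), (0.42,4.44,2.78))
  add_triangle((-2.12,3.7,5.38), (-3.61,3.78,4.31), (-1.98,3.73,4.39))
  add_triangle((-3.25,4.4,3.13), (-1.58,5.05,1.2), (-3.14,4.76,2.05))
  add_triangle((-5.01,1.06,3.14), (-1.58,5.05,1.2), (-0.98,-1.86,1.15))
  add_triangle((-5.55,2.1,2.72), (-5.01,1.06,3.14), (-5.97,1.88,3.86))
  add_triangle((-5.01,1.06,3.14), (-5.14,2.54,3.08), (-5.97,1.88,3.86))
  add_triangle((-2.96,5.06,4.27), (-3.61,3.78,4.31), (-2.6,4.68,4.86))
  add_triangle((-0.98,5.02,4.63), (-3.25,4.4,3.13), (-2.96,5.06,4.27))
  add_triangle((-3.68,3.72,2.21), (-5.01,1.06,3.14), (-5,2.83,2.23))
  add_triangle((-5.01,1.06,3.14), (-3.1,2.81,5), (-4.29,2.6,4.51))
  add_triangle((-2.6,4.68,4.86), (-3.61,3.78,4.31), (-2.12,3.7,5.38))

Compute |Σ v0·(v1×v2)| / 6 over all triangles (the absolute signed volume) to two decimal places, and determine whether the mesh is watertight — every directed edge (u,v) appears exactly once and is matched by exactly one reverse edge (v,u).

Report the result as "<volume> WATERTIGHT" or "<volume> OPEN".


82.79 WATERTIGHT

Per-triangle v0·(v1×v2)/6:
  t1: +0.8130
  t2: +2.3559
  t3: +0.9908
  t4: +18.6981
  t5: -0.7521
  t6: +1.8846
  t7: +1.6937
  t8: +0.0901
  t9: -0.4237
  t10: +0.8562
  t11: +2.1663
  t12: +0.5511
  t13: -0.6081
  t14: +0.6081
  t15: +1.3265
  t16: +1.5931
  t17: +0.4766
  t18: +0.1037
  t19: +1.6391
  t20: +6.6017
  t21: +0.7109
  t22: -5.0620
  t23: -1.7575
  t24: +1.4569
  t25: -7.7683
  t26: +6.4557
  t27: +1.9482
  t28: +2.1403
  t29: -0.8948
  t30: +1.4342
  t31: +2.9070
  t32: -1.6490
  t33: +0.5751
  t34: +3.9731
  t35: -0.3439
  t36: -1.2032
  t37: -1.4196
  t38: +24.0370
  t39: +1.5783
  t40: +0.3666
  t41: +4.5529
  t42: -0.6120
  t43: +1.0337
  t44: +4.0288
  t45: +0.3544
  t46: +4.3762
  t47: -1.0355
  t48: +1.4472
  t49: -2.4718
  t50: +0.4821
  t51: -0.2164
  t52: +1.2043
  t53: +0.7376
  t54: -2.0769
  t55: +1.0441
  t56: +1.7918
Σ = +82.7899 → |volume| = 82.79

Directed edges: 168 total, each appears once with its reverse present → watertight.


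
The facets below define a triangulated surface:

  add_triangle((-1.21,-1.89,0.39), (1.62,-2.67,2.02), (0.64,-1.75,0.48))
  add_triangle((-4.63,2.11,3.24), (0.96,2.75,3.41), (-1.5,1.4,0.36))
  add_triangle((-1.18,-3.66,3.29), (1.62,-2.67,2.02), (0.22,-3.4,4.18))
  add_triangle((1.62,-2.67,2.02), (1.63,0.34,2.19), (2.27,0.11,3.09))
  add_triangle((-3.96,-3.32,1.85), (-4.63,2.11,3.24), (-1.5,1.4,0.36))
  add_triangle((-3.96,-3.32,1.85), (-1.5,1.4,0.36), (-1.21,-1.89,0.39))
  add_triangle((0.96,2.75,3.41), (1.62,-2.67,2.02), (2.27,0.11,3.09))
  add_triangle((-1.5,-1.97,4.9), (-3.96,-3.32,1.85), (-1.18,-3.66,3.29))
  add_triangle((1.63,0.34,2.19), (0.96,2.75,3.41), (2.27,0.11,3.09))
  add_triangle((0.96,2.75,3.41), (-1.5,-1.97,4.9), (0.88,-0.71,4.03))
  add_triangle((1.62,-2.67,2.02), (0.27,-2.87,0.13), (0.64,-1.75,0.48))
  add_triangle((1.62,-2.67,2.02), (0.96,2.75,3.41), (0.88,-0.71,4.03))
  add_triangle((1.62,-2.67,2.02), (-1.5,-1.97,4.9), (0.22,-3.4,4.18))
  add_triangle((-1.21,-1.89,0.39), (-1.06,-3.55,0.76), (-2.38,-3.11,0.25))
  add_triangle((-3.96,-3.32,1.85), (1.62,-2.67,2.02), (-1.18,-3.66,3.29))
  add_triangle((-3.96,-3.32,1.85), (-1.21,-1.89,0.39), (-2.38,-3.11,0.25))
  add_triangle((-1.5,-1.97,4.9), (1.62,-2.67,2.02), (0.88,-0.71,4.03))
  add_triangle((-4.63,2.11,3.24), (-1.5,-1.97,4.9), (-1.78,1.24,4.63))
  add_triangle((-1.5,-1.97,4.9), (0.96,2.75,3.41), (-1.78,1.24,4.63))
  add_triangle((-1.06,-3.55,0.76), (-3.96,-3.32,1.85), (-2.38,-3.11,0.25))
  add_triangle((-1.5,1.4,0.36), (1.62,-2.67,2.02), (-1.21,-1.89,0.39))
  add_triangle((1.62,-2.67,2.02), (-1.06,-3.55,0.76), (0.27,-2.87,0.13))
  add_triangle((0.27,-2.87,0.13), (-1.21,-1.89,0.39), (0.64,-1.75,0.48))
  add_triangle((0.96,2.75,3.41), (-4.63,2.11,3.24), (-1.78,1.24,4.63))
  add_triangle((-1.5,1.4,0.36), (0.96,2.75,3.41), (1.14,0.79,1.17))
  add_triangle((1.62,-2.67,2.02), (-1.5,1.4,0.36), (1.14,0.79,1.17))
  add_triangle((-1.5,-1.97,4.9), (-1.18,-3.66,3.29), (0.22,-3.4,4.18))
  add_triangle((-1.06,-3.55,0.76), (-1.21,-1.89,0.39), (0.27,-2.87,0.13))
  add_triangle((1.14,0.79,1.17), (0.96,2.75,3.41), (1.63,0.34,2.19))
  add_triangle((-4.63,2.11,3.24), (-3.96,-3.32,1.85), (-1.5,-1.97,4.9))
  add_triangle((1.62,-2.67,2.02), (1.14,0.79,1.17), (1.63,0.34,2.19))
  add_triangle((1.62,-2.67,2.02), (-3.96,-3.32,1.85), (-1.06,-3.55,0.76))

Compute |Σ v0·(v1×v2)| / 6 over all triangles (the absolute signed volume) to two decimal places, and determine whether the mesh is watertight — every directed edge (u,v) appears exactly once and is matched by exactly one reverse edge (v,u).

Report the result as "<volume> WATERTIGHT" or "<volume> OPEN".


80.83 WATERTIGHT

Per-triangle v0·(v1×v2)/6:
  t1: -0.6899
  t2: +3.9529
  t3: +2.0057
  t4: +0.0482
  t5: +3.2366
  t6: +0.5043
  t7: +1.9976
  t8: +6.1141
  t9: +0.2372
  t10: +5.6239
  t11: +0.1694
  t12: +2.9880
  t13: +0.8679
  t14: -0.1463
  t15: +2.3866
  t16: -0.3691
  t17: +4.8709
  t18: +8.2042
  t19: +6.2960
  t20: +1.7086
  t21: -1.7894
  t22: +1.6586
  t23: -0.3352
  t24: +6.9738
  t25: +0.3715
  t26: -1.5344
  t27: +3.1051
  t28: +0.1948
  t29: +0.5686
  t30: +17.1124
  t31: +0.3190
  t32: +4.1734
Σ = +80.8252 → |volume| = 80.83

Directed edges: 96 total, each appears once with its reverse present → watertight.


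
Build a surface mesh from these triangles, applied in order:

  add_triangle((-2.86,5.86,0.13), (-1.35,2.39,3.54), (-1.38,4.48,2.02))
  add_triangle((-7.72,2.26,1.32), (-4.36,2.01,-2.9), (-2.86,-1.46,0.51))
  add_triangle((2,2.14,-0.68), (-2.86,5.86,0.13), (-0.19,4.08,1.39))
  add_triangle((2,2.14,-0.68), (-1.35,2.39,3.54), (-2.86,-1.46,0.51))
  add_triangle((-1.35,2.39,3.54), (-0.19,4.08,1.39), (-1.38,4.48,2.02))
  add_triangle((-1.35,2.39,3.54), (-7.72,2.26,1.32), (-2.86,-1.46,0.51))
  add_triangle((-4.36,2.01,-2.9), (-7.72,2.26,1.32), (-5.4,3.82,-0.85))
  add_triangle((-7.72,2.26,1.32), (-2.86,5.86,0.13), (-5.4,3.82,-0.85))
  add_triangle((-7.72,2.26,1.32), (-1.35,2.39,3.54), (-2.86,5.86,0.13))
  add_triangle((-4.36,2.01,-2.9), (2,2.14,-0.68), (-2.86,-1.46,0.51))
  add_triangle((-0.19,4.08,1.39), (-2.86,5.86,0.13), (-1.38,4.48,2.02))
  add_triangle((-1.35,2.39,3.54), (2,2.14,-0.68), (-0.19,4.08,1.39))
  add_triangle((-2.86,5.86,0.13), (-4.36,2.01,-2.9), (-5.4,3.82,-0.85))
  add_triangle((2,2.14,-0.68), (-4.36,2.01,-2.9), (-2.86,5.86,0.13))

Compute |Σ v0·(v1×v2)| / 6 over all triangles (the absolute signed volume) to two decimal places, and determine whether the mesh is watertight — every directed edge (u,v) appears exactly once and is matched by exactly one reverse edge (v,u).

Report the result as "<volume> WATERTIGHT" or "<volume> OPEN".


Per-triangle v0·(v1×v2)/6:
  t1: +3.0909
  t2: +10.7555
  t3: +5.1437
  t4: -2.2344
  t5: +1.7553
  t6: +9.8351
  t7: +8.8290
  t8: +10.4259
  t9: +22.3073
  t10: -1.3087
  t11: +2.3552
  t12: +2.7049
  t13: +7.0833
  t14: +11.1562
Σ = +91.8992 → |volume| = 91.90

Directed edges: 42 total, each appears once with its reverse present → watertight.

91.90 WATERTIGHT


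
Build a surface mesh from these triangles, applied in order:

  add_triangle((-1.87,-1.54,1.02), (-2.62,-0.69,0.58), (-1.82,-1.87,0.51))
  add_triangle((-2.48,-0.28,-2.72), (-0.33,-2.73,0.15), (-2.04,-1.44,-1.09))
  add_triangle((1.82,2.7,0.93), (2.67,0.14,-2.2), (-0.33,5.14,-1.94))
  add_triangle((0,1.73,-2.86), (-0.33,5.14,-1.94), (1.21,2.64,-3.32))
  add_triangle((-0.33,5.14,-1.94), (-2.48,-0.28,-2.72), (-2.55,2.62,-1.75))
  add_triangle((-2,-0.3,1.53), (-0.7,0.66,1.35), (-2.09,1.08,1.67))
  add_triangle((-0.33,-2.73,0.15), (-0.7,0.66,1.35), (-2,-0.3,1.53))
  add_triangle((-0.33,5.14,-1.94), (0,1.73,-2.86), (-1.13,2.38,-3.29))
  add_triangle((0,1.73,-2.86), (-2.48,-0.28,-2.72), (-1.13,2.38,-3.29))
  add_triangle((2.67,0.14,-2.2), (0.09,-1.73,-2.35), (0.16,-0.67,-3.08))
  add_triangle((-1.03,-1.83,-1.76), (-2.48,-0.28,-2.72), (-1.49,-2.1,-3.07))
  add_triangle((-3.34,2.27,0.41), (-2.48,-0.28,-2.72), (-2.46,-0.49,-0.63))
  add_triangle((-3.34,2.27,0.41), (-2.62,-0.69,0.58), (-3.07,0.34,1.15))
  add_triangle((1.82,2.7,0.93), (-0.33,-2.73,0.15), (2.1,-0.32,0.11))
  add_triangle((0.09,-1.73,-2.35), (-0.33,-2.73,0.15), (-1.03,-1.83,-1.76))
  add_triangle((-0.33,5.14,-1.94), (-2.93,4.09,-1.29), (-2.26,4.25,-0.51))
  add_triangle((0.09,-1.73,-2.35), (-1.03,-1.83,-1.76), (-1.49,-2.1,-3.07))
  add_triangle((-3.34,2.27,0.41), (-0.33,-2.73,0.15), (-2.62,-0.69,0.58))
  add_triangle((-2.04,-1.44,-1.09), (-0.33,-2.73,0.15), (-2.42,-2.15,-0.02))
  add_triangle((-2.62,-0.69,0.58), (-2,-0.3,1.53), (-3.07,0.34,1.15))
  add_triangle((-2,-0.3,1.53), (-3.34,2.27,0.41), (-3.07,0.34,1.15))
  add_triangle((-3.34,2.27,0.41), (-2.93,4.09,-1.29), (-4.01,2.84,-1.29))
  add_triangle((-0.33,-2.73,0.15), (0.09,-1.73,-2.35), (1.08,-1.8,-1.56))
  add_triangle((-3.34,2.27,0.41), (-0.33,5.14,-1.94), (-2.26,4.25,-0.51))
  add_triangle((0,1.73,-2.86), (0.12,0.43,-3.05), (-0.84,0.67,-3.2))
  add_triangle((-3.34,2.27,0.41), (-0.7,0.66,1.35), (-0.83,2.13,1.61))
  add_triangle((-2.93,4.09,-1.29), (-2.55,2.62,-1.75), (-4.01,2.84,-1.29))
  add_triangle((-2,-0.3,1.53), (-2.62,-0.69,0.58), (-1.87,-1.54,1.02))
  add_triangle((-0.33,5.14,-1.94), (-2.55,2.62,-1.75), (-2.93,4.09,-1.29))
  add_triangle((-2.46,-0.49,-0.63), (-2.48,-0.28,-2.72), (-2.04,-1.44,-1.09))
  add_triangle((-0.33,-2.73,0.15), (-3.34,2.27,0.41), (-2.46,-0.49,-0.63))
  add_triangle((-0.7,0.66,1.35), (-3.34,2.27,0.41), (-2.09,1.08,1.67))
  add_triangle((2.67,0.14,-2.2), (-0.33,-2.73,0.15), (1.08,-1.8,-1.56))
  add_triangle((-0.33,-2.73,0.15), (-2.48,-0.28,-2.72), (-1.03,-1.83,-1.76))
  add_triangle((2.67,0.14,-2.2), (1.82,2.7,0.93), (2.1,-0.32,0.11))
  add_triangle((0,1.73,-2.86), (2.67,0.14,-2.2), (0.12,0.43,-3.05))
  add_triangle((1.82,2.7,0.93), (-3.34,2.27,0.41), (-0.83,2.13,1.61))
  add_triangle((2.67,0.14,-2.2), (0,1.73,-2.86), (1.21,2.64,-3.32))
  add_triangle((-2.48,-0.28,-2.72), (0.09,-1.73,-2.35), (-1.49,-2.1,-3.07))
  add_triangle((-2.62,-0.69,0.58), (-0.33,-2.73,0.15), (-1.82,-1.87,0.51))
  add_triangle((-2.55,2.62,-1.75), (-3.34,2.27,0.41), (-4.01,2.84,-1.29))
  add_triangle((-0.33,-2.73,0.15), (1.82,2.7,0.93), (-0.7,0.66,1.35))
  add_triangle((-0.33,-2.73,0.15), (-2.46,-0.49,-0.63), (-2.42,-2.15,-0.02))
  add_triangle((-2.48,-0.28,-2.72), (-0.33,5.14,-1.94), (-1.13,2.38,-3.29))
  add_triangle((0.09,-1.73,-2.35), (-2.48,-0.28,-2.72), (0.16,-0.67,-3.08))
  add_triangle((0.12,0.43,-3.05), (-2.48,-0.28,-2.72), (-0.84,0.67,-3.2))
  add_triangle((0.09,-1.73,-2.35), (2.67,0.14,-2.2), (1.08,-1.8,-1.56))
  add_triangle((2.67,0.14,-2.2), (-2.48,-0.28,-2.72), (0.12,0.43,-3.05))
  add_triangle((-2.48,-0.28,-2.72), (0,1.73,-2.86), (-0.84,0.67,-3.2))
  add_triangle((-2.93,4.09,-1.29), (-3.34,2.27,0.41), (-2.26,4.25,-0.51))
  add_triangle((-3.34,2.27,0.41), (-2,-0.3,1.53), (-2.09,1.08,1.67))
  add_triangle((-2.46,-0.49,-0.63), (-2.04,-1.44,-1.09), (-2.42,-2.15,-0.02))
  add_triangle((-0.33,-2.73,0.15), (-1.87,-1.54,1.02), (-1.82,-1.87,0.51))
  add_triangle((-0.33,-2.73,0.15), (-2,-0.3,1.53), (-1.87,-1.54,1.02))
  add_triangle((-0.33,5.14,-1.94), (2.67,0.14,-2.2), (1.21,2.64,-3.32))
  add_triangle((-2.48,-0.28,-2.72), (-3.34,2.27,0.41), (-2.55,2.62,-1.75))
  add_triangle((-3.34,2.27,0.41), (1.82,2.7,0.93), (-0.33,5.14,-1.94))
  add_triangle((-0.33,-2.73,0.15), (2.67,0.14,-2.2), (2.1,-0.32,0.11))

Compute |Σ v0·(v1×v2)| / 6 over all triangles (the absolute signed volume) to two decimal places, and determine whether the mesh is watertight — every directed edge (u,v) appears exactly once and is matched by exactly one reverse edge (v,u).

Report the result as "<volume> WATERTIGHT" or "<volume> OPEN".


83.35 OPEN

Per-triangle v0·(v1×v2)/6:
  t1: +0.3190
  t2: +1.0211
  t3: +8.1397
  t4: +2.3871
  t5: +4.1368
  t6: +0.3602
  t7: +0.7016
  t8: +2.0752
  t9: +1.4979
  t10: +1.5888
  t11: +0.5137
  t12: +2.6201
  t13: +0.8121
  t14: +0.9865
  t15: +1.1530
  t16: +2.0682
  t17: +0.4052
  t18: +0.2743
  t19: +1.0318
  t20: +0.4987
  t21: +0.5347
  t22: +1.9768
  t23: +1.2178
  t24: -0.8374
  t25: +0.6389
  t26: +0.9472
  t27: +1.0629
  t28: +0.5573
  t29: +2.2569
  t30: +0.9334
  t31: +1.6644
  t32: +0.3845
  t33: +0.7082
  t34: +1.0642
  t35: +2.5980
  t36: +1.7327
  t37: +2.2997
  t38: +1.4908
  t39: +0.9225
  t40: +0.0769
  t41: -0.7483
  t42: +1.3247
  t43: -0.4948
  t44: +2.7526
  t45: +1.6451
  t46: +0.6136
  t47: +1.3630
  t48: +1.0951
  t49: +0.7253
  t50: +1.5724
  t51: +1.0621
  t52: +0.6423
  t53: +0.3664
  t54: +0.3238
  t55: +2.7952
  t56: +3.7504
  t57: +7.4966
  t58: +2.2449
Σ = +83.3522 → |volume| = 83.35

Directed edges: 174 total; 6 unmatched, e.g. (0.16,-0.67,-3.08)→(2.67,0.14,-2.2) → open.


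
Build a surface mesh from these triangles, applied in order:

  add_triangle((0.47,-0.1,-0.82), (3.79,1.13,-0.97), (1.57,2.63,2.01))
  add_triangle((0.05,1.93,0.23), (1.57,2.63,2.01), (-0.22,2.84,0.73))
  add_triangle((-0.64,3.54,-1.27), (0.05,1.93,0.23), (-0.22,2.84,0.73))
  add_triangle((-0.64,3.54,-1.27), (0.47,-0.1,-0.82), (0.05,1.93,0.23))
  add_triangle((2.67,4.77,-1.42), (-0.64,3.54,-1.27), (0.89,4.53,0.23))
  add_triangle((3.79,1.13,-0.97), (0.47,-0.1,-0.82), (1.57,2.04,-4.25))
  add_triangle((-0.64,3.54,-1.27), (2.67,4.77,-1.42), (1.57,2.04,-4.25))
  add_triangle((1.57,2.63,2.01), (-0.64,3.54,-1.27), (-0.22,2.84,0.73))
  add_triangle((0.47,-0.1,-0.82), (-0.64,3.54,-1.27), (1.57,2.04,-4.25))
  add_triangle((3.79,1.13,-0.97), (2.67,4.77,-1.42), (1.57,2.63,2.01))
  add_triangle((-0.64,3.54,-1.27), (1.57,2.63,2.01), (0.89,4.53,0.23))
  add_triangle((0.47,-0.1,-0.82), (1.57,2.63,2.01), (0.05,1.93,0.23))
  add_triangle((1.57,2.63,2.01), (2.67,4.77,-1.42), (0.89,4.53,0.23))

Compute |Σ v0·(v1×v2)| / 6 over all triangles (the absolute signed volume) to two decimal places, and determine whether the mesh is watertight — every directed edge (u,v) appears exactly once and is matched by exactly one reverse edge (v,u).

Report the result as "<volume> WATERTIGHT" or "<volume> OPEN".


23.45 OPEN

Per-triangle v0·(v1×v2)/6:
  t1: -0.5897
  t2: -0.3494
  t3: -0.2519
  t4: -0.4474
  t5: +3.5727
  t6: +1.2785
  t7: +7.6653
  t8: +1.5992
  t9: +0.0410
  t10: +7.0601
  t11: +0.7392
  t12: -0.6483
  t13: +3.7768
Σ = +23.4461 → |volume| = 23.45

Directed edges: 39 total; 3 unmatched, e.g. (1.57,2.04,-4.25)→(3.79,1.13,-0.97) → open.


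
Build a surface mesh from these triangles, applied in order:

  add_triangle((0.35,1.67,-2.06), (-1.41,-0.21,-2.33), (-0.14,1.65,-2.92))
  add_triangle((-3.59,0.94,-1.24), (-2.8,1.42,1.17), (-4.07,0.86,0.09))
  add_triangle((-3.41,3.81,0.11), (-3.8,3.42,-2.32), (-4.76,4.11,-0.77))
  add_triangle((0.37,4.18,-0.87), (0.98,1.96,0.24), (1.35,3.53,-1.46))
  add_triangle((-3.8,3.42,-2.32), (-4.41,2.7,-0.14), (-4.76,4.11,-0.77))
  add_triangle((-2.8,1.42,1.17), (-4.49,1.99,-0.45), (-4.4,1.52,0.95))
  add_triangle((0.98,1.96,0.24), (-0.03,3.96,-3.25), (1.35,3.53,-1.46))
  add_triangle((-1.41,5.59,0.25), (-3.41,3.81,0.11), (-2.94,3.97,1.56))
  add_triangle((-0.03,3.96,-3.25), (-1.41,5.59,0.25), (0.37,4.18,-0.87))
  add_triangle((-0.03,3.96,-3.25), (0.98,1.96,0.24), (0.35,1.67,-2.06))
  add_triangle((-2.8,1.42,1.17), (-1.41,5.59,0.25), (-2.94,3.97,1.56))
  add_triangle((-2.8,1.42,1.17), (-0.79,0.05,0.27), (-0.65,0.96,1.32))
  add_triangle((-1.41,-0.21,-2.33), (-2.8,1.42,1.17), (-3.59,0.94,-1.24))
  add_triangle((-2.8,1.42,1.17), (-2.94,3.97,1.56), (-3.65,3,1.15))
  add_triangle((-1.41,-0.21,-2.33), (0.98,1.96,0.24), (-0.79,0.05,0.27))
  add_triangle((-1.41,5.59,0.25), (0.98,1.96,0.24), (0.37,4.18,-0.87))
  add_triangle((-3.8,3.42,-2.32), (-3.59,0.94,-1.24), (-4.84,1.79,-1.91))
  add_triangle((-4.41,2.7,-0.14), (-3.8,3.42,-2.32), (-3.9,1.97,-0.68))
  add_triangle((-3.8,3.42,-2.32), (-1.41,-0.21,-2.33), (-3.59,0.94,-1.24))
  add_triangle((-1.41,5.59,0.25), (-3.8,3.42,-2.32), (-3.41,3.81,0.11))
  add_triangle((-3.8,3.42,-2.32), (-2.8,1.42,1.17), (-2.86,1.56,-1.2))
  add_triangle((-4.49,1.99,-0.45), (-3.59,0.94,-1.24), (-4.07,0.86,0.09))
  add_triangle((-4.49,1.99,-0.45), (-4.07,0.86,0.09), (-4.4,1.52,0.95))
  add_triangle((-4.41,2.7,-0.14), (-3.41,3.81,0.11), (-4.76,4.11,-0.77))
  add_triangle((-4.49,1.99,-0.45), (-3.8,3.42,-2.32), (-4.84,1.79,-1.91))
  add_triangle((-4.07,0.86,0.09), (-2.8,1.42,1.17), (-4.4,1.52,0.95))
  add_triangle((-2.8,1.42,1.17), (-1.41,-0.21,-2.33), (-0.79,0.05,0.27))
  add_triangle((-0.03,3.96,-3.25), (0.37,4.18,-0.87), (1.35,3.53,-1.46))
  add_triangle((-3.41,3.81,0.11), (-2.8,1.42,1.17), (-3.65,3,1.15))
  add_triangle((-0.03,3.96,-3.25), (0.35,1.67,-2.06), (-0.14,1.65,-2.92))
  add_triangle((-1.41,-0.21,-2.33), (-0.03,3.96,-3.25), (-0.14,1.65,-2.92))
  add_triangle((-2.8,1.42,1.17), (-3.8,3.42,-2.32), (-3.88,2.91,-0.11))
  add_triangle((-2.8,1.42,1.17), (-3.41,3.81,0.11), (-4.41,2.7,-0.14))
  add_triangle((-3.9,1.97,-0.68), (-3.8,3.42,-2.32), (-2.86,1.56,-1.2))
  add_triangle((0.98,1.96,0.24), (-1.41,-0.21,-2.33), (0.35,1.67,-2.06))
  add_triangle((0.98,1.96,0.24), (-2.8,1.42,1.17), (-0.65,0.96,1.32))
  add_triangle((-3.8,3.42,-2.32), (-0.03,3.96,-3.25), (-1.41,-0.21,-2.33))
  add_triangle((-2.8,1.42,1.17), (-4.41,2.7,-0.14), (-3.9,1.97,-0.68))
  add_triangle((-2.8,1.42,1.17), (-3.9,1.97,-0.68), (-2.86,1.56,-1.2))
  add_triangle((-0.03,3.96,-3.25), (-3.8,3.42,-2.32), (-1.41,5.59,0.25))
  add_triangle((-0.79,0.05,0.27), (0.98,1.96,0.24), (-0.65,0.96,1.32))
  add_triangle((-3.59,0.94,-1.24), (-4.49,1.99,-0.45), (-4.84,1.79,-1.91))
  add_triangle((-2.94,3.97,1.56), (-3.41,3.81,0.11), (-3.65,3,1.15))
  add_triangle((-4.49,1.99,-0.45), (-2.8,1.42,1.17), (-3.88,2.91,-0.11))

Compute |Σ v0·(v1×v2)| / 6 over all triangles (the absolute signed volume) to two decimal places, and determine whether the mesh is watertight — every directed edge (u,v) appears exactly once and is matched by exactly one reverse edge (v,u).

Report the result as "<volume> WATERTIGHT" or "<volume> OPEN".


51.99 OPEN

Per-triangle v0·(v1×v2)/6:
  t1: +0.0137
  t2: -0.8777
  t3: +1.2440
  t4: +0.8759
  t5: +1.4355
  t6: +0.6533
  t7: -0.7361
  t8: +3.2633
  t9: +3.5938
  t10: +0.8951
  t11: -1.1465
  t12: +0.1539
  t13: -0.0168
  t14: +0.6118
  t15: -0.7260
  t16: +1.6540
  t17: -0.0306
  t18: +1.1223
  t19: +3.0232
  t20: +5.4771
  t21: -1.4687
  t22: +0.8643
  t23: +0.8222
  t24: +0.9752
  t25: +2.3663
  t26: -0.0355
  t27: +0.4517
  t28: +1.9457
  t29: +0.3407
  t30: +0.4328
  t31: +1.2482
  t32: -0.5123
  t33: +1.6408
  t34: +0.5598
  t35: -0.6003
  t36: +1.0110
  t37: +6.6866
  t38: +0.5068
  t39: -0.1269
  t40: +11.6109
  t41: -0.2227
  t42: +0.4604
  t43: +1.2997
  t44: +1.2548
Σ = +51.9949 → |volume| = 51.99

Directed edges: 132 total; 6 unmatched, e.g. (-2.8,1.42,1.17)→(-1.41,5.59,0.25) → open.


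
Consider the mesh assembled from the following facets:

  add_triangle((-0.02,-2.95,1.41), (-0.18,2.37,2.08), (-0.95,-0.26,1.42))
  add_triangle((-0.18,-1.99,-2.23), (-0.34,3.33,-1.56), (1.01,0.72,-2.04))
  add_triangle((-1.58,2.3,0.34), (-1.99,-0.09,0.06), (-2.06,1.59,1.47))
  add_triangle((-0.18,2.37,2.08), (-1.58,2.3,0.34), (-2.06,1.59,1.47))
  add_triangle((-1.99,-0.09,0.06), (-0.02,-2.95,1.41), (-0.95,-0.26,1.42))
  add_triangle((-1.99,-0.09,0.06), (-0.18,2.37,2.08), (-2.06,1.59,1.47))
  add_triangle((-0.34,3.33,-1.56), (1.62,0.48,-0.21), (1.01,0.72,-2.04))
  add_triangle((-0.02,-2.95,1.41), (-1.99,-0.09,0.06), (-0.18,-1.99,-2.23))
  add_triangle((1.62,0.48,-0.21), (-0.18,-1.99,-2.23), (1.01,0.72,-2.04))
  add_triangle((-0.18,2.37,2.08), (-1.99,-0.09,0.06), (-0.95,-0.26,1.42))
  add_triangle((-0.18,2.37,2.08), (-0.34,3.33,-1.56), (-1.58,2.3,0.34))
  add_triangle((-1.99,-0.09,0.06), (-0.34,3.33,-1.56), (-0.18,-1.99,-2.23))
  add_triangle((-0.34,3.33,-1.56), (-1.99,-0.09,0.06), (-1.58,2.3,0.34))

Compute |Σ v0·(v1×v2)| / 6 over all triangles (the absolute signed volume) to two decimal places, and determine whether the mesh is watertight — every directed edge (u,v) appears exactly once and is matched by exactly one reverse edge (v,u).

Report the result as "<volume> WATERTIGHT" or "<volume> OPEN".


21.92 OPEN

Per-triangle v0·(v1×v2)/6:
  t1: +1.3729
  t2: +2.2637
  t3: +0.9441
  t4: +1.3272
  t5: +1.2595
  t6: +0.0477
  t7: +1.5862
  t8: +3.1129
  t9: +1.2542
  t10: +1.2468
  t11: +2.4305
  t12: +3.5125
  t13: +1.5594
Σ = +21.9176 → |volume| = 21.92

Directed edges: 39 total; 5 unmatched, e.g. (-0.02,-2.95,1.41)→(-0.18,2.37,2.08) → open.


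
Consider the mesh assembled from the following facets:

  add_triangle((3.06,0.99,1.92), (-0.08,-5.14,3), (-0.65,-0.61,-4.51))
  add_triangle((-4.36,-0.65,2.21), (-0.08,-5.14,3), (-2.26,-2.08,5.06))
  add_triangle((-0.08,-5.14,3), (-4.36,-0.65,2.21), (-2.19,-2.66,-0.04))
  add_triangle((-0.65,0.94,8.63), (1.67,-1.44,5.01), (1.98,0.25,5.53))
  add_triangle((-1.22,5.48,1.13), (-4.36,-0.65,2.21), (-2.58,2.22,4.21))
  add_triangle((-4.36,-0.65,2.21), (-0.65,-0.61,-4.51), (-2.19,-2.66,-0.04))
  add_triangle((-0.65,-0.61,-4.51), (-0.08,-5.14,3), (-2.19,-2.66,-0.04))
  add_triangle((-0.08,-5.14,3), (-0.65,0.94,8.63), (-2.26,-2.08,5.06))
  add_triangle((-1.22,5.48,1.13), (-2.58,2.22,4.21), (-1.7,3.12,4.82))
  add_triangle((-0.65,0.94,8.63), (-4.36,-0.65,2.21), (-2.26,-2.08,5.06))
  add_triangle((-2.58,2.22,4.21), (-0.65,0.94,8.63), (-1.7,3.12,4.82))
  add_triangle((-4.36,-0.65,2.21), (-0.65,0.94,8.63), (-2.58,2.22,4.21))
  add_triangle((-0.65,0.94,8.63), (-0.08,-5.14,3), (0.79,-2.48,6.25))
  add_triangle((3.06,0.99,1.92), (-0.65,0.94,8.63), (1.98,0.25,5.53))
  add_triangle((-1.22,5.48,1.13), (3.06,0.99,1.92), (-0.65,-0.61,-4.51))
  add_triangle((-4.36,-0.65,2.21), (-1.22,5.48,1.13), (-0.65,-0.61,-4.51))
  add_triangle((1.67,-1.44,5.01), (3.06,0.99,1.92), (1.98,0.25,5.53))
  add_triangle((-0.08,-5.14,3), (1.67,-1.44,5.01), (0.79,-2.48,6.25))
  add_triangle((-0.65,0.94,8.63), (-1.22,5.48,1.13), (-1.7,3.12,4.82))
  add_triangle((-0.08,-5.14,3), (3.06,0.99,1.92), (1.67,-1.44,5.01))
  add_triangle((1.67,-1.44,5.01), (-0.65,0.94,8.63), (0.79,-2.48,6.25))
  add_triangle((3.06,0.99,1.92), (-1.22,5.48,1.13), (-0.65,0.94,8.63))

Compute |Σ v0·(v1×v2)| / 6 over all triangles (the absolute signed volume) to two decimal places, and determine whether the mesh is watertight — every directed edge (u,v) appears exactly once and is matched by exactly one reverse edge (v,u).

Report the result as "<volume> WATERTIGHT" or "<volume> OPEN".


213.71 WATERTIGHT

Per-triangle v0·(v1×v2)/6:
  t1: +11.3210
  t2: +10.8383
  t3: +9.3039
  t4: +5.8071
  t5: +10.9724
  t6: +7.7774
  t7: +8.0828
  t8: +15.3261
  t9: +4.5110
  t10: +13.4632
  t11: +5.0590
  t12: +13.5236
  t13: +9.2497
  t14: +4.3157
  t15: +11.9041
  t16: +19.7203
  t17: +3.5410
  t18: +4.0032
  t19: +6.0654
  t20: +7.2536
  t21: +5.7069
  t22: +25.9663
Σ = +213.7119 → |volume| = 213.71

Directed edges: 66 total, each appears once with its reverse present → watertight.


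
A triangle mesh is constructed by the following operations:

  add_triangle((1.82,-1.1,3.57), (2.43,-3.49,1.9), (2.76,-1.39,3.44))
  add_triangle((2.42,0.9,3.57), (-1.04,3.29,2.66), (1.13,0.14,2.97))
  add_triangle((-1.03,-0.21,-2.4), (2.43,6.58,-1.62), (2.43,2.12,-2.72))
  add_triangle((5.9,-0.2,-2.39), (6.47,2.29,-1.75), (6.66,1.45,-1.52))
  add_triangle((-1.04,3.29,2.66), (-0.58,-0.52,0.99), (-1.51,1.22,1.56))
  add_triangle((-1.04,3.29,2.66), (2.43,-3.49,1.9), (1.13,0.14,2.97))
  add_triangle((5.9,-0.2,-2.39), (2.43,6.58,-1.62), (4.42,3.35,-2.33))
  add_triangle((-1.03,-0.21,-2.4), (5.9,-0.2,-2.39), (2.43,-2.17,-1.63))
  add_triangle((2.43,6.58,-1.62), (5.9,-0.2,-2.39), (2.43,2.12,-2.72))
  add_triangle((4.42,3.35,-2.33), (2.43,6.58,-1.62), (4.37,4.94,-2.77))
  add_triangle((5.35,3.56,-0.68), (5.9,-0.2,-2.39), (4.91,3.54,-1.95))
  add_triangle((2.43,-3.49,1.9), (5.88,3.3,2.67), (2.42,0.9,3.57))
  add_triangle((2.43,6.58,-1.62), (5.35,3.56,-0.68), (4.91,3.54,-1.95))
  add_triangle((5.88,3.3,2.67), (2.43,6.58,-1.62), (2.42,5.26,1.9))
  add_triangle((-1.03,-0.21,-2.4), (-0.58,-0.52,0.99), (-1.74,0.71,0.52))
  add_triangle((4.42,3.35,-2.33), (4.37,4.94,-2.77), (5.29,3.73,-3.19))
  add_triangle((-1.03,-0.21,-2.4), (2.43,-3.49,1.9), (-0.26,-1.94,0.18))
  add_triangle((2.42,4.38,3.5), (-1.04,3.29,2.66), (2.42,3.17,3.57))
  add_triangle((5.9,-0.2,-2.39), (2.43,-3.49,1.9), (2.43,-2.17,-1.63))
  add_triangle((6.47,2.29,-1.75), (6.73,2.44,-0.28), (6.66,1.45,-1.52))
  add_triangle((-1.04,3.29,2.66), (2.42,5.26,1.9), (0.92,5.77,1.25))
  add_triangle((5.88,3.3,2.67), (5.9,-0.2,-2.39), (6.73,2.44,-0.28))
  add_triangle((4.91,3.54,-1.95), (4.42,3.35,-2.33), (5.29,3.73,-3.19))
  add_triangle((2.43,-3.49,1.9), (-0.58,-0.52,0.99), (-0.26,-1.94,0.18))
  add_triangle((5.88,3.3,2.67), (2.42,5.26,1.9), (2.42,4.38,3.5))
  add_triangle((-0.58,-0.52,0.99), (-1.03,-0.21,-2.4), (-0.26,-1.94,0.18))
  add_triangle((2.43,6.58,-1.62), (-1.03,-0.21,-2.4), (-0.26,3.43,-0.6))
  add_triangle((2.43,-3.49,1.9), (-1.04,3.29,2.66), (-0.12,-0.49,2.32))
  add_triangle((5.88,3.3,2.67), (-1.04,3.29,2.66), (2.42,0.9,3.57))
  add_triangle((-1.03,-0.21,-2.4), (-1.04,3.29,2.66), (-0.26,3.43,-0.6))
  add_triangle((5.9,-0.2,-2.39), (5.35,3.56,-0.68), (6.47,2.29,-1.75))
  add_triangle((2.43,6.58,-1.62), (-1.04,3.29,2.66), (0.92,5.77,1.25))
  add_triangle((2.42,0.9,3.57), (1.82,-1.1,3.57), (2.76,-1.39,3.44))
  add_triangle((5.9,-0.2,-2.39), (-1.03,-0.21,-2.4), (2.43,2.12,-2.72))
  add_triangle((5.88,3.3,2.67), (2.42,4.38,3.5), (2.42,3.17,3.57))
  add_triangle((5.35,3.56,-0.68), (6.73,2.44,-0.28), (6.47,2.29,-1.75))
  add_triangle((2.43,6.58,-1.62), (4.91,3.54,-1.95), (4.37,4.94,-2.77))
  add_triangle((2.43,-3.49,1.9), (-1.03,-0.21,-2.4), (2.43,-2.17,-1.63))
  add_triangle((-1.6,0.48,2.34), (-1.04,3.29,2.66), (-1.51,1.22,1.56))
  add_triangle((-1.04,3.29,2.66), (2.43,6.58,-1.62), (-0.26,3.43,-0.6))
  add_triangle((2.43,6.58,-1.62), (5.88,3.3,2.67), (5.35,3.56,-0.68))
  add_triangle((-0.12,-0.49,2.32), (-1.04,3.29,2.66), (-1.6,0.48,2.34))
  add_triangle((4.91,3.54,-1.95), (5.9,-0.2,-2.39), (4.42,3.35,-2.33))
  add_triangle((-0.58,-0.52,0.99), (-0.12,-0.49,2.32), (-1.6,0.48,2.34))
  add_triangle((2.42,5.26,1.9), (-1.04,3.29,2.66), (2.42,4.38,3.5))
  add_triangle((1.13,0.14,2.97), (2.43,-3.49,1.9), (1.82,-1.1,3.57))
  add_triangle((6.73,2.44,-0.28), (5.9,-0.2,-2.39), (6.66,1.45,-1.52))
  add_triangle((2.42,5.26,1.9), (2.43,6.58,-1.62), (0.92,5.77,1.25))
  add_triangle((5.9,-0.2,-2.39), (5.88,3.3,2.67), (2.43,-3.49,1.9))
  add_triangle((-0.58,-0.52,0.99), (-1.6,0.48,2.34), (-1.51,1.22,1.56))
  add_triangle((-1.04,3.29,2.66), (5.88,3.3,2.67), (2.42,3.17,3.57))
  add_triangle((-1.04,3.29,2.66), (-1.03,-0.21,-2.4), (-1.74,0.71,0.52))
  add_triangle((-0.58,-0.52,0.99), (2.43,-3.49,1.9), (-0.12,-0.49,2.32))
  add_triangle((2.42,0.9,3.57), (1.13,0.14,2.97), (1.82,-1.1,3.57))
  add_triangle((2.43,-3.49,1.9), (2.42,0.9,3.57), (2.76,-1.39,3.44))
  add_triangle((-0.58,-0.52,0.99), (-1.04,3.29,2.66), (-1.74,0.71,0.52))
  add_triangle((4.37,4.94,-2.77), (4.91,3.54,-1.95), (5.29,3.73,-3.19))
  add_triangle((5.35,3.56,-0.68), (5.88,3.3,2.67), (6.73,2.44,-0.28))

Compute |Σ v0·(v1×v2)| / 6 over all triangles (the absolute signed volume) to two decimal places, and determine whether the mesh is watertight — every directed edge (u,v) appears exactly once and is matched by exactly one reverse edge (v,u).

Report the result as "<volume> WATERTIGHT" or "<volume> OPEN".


207.53 WATERTIGHT

Per-triangle v0·(v1×v2)/6:
  t1: +1.4521
  t2: +2.4064
  t3: +6.7244
  t4: +1.4713
  t5: -0.6354
  t6: +0.9618
  t7: -1.3470
  t8: +5.6278
  t9: +9.9942
  t10: -1.2213
  t11: +5.2770
  t12: +11.3967
  t13: +5.5488
  t14: +14.5091
  t15: +0.7435
  t16: -0.5773
  t17: +1.7563
  t18: +2.1783
  t19: +8.0845
  t20: +1.5245
  t21: +4.1054
  t22: +4.8371
  t23: -0.1850
  t24: +1.1424
  t25: +6.8090
  t26: +0.7043
  t27: +4.3602
  t28: +2.6878
  t29: +10.7873
  t30: +3.0359
  t31: -0.4656
  t32: +1.9964
  t33: +1.3153
  t34: +6.5192
  t35: +3.0545
  t36: +2.7199
  t37: +3.1281
  t38: +3.2676
  t39: +0.7479
  t40: +5.2052
  t41: +14.4068
  t42: +1.8628
  t43: +2.1005
  t44: +0.3770
  t45: +4.8159
  t46: -0.2536
  t47: +0.9406
  t48: +5.6411
  t49: +26.8531
  t50: +0.0910
  t51: -3.8193
  t52: +1.8209
  t53: +0.9355
  t54: +0.8338
  t55: +0.5228
  t56: +1.1942
  t57: +1.6658
  t58: +5.8966
Σ = +207.5339 → |volume| = 207.53

Directed edges: 174 total, each appears once with its reverse present → watertight.


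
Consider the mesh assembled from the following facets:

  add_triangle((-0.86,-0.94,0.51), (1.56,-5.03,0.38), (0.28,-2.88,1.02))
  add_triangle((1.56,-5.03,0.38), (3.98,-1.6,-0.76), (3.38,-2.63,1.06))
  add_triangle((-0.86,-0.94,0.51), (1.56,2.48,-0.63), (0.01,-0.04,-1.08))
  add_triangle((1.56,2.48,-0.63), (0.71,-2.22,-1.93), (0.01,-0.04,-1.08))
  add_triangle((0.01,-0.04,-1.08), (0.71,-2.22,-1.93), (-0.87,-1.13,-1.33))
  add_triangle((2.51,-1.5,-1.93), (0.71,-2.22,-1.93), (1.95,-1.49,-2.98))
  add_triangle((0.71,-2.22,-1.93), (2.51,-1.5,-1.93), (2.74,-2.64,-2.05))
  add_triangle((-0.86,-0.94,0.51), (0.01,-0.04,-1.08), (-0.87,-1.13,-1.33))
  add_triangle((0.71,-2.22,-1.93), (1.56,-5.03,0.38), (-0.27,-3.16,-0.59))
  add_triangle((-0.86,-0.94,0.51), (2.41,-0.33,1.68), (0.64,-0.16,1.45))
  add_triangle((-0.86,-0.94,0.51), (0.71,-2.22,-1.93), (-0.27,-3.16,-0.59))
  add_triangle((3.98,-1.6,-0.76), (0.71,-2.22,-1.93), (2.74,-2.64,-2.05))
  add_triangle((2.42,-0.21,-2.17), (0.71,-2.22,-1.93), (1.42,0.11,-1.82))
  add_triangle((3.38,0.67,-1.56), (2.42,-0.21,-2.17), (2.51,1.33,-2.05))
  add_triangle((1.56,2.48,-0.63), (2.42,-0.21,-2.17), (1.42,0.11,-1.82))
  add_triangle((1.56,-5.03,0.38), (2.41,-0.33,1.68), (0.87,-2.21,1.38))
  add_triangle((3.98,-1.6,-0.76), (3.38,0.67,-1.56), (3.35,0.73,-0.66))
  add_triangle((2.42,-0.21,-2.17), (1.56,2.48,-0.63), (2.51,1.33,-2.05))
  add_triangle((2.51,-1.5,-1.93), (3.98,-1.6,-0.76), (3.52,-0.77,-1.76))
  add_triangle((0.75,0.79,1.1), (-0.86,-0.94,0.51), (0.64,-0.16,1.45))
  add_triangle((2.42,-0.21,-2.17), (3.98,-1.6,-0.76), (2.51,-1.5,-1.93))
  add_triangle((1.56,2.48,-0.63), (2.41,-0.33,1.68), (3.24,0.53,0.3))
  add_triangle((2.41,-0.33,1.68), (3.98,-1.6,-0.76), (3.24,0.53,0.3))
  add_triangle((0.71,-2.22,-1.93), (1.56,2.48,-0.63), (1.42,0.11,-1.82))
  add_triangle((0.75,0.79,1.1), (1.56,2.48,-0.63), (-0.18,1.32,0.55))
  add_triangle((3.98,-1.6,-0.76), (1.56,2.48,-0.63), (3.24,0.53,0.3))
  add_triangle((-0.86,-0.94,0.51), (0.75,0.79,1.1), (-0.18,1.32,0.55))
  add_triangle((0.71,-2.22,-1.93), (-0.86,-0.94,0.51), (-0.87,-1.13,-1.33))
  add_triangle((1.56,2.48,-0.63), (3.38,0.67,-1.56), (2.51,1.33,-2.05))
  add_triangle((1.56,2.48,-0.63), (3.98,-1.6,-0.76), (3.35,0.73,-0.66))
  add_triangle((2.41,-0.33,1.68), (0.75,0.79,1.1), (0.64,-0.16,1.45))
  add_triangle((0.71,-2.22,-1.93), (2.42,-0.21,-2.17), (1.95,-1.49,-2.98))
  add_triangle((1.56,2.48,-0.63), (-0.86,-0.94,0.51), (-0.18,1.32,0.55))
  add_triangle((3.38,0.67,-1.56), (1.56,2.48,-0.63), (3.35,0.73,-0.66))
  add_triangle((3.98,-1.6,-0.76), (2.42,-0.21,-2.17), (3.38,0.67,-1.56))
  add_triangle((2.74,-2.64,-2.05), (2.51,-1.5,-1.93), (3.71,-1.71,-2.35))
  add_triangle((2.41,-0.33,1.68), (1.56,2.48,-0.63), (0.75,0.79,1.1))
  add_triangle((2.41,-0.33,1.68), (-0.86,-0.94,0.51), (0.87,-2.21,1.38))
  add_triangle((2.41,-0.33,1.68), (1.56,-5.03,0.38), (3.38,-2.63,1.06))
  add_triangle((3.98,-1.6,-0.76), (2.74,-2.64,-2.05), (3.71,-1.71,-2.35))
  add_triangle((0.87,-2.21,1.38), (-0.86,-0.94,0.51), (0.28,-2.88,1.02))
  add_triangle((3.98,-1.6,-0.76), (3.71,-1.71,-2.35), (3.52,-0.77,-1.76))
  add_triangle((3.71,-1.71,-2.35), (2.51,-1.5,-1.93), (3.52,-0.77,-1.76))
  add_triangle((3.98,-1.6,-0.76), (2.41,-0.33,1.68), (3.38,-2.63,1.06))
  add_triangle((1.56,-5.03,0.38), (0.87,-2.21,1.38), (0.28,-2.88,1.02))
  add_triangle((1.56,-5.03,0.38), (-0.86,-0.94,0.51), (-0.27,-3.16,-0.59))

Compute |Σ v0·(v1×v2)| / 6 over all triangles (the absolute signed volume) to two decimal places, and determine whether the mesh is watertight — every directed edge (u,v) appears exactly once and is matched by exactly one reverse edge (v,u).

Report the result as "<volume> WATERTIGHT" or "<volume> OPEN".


Per-triangle v0·(v1×v2)/6:
  t1: +0.5490
  t2: +4.4092
  t3: +0.1171
  t4: +0.9129
  t5: +0.4759
  t6: +0.9242
  t7: +0.6232
  t8: +0.0141
  t9: +2.2132
  t10: +0.3943
  t11: +0.2975
  t12: +0.1280
  t13: +0.5976
  t14: +0.8402
  t15: +0.6490
  t16: +2.0906
  t17: +1.2326
  t18: -0.2683
  t19: -0.9750
  t20: +0.1825
  t21: +1.2903
  t22: +1.4474
  t23: +2.2122
  t24: -0.1678
  t25: +0.6358
  t26: +2.2972
  t27: +0.3377
  t28: +0.7540
  t29: +1.1324
  t30: -0.4157
  t31: +0.3767
  t32: -0.3830
  t33: -0.0149
  t34: +1.0803
  t35: +1.8356
  t36: +0.2229
  t37: +1.2403
  t38: +0.6032
  t39: +1.8917
  t40: +1.4539
  t41: +0.3284
  t42: +0.8601
  t43: +0.0796
  t44: +2.5274
  t45: +0.7478
  t46: +1.2601
Σ = +39.0415 → |volume| = 39.04

Directed edges: 138 total; 6 unmatched, e.g. (1.56,-5.03,0.38)→(3.98,-1.6,-0.76) → open.

39.04 OPEN
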